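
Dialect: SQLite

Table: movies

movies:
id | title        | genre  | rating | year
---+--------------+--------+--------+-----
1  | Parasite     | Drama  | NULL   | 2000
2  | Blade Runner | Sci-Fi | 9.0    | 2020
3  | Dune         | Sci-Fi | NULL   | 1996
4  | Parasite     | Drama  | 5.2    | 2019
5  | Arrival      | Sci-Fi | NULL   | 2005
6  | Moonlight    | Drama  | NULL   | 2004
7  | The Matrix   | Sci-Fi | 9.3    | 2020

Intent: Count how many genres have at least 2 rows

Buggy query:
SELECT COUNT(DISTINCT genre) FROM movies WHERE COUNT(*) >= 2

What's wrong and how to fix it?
Bug: COUNT(*) cannot appear in WHERE; the per-group count doesn't exist yet

Fix: Use a subquery that GROUPs and filters with HAVING, then count its rows

Corrected query:
SELECT COUNT(*) FROM (SELECT genre FROM movies GROUP BY genre HAVING COUNT(*) >= 2)

Result:
COUNT(*)
--------
2       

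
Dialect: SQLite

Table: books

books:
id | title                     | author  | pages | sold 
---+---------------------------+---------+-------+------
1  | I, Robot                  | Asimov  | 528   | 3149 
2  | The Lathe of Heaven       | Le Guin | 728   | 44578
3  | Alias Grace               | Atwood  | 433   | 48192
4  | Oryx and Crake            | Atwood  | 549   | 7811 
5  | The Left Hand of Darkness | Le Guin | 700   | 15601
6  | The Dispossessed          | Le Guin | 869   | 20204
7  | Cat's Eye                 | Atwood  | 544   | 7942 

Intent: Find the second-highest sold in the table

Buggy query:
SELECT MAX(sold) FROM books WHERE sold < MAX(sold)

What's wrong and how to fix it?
Bug: The inner MAX is an aggregate inside WHERE, which is not allowed

Fix: Put the inner MAX in a scalar subquery

Corrected query:
SELECT MAX(sold) FROM books WHERE sold < (SELECT MAX(sold) FROM books)

Result:
MAX(sold)
---------
44578    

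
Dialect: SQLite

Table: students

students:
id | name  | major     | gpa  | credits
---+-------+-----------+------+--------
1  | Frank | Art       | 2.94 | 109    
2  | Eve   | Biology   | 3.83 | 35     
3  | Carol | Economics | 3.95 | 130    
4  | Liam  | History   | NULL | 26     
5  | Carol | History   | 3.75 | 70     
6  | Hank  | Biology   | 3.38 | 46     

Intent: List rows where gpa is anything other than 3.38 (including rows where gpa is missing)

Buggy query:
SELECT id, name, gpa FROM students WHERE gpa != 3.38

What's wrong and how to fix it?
Bug: 'gpa != 3.38' is unknown when gpa is NULL, so NULL rows are silently excluded

Fix: Add an explicit OR gpa IS NULL to include the missing-value rows

Corrected query:
SELECT id, name, gpa FROM students WHERE gpa != 3.38 OR gpa IS NULL

Result:
id | name  | gpa 
---+-------+-----
1  | Frank | 2.94
2  | Eve   | 3.83
3  | Carol | 3.95
4  | Liam  | NULL
5  | Carol | 3.75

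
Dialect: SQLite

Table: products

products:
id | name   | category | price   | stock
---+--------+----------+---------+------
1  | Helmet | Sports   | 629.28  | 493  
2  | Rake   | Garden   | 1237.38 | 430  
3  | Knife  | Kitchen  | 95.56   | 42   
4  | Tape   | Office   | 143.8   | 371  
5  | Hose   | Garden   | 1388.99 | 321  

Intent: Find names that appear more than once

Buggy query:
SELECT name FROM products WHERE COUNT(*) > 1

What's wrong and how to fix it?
Bug: COUNT(*) is an aggregate and cannot be used in WHERE

Fix: Group first, then use HAVING for the count condition

Corrected query:
SELECT name FROM products GROUP BY name HAVING COUNT(*) > 1

Result:
(no rows)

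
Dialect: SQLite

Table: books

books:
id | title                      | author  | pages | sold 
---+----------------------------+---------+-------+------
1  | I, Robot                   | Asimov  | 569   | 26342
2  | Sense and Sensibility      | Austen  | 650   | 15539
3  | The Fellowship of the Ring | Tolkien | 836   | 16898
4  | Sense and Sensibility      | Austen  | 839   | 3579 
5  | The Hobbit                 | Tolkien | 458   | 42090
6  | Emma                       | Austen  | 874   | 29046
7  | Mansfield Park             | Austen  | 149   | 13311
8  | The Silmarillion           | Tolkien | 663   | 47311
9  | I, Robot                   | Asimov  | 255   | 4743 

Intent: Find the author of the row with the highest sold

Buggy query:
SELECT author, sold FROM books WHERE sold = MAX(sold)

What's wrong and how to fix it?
Bug: WHERE is evaluated per row; an aggregate over the whole table isn't defined there

Fix: Wrap MAX in a scalar subquery so WHERE compares against a single value

Corrected query:
SELECT author, sold FROM books WHERE sold = (SELECT MAX(sold) FROM books)

Result:
author  | sold 
--------+------
Tolkien | 47311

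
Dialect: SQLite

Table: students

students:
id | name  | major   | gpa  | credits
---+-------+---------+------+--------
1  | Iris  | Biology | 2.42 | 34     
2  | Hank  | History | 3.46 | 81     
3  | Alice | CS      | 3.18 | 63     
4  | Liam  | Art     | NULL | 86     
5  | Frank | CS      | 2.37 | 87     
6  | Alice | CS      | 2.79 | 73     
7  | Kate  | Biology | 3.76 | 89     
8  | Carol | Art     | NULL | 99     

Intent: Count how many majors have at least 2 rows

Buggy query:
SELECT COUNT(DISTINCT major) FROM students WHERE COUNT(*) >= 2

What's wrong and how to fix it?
Bug: COUNT(*) cannot appear in WHERE; the per-group count doesn't exist yet

Fix: Use a subquery that GROUPs and filters with HAVING, then count its rows

Corrected query:
SELECT COUNT(*) FROM (SELECT major FROM students GROUP BY major HAVING COUNT(*) >= 2)

Result:
COUNT(*)
--------
3       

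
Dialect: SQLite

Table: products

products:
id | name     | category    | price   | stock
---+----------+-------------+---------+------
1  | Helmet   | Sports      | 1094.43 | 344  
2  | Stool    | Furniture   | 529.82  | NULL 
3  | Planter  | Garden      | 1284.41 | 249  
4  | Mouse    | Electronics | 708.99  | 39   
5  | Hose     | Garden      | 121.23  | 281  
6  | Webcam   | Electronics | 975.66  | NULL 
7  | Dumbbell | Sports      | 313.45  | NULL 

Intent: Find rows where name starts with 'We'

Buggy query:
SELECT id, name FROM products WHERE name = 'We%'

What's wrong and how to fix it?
Bug: Wildcards only work with LIKE; '=' treats '%' as a literal character

Fix: Replace '=' with LIKE so 'We%' is treated as a pattern

Corrected query:
SELECT id, name FROM products WHERE name LIKE 'We%'

Result:
id | name  
---+-------
6  | Webcam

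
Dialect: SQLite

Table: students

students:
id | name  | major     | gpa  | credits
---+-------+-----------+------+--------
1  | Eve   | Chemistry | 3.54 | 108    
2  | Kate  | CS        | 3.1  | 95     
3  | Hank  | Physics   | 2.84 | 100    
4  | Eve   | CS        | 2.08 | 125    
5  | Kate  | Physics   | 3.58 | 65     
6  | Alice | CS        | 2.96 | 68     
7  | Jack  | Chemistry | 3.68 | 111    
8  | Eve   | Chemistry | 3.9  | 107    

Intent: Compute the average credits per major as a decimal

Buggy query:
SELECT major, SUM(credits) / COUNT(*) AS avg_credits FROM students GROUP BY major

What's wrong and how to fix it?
Bug: Both operands are integers, so '/' performs integer division and truncates

Fix: Multiply by 1.0 (or CAST to REAL) to force floating-point division

Corrected query:
SELECT major, SUM(credits) * 1.0 / COUNT(*) AS avg_credits FROM students GROUP BY major

Result:
major     | avg_credits
----------+------------
CS        | 96         
Chemistry | 108.666667 
Physics   | 82.5       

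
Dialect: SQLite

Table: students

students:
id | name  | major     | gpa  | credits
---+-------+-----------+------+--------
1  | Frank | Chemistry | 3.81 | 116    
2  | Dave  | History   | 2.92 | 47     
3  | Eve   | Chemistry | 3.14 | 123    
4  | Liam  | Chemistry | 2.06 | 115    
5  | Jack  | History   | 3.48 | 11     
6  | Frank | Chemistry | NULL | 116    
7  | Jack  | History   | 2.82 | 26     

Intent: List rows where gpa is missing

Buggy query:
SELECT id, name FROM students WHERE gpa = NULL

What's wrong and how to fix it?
Bug: '= NULL' is always unknown in SQL three-valued logic, so no rows match

Fix: Use IS NULL to test for NULL

Corrected query:
SELECT id, name FROM students WHERE gpa IS NULL

Result:
id | name 
---+------
6  | Frank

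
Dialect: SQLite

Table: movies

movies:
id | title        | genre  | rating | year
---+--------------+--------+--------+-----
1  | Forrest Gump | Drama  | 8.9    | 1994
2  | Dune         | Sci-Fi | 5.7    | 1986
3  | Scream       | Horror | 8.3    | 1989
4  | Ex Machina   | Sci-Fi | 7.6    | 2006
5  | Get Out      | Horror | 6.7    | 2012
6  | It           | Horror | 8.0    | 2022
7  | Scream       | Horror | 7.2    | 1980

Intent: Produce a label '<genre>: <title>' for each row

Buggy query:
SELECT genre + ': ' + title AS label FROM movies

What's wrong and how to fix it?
Bug: '+' is numeric addition; on text columns SQLite converts them to 0 instead of concatenating

Fix: Use the || operator for string concatenation

Corrected query:
SELECT genre || ': ' || title AS label FROM movies

Result:
label              
-------------------
Drama: Forrest Gump
Sci-Fi: Dune       
Horror: Scream     
Sci-Fi: Ex Machina 
Horror: Get Out    
Horror: It         
Horror: Scream     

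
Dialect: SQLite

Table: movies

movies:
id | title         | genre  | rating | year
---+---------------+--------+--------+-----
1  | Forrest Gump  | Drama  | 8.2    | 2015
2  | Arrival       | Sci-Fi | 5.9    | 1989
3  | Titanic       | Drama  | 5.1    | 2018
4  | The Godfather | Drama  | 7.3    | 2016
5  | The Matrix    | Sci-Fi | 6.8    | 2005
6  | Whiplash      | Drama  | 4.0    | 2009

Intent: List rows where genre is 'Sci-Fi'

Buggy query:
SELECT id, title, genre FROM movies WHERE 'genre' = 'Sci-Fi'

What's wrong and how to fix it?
Bug: Single quotes denote string literals in SQL; the column name is being compared as a constant string

Fix: Remove the quotes around the column name (or use double quotes for an identifier)

Corrected query:
SELECT id, title, genre FROM movies WHERE genre = 'Sci-Fi'

Result:
id | title      | genre 
---+------------+-------
2  | Arrival    | Sci-Fi
5  | The Matrix | Sci-Fi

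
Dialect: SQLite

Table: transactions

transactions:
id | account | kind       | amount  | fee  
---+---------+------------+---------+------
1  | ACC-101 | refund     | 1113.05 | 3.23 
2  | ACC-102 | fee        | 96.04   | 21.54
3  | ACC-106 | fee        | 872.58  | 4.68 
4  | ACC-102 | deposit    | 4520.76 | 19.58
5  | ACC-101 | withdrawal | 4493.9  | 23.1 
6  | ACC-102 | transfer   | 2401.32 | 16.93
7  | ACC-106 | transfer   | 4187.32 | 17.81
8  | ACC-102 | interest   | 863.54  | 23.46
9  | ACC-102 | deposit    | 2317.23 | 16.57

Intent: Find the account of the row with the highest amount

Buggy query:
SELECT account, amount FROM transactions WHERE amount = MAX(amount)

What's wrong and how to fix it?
Bug: MAX(amount) is an aggregate and cannot be used directly in WHERE

Fix: Wrap MAX in a scalar subquery so WHERE compares against a single value

Corrected query:
SELECT account, amount FROM transactions WHERE amount = (SELECT MAX(amount) FROM transactions)

Result:
account | amount 
--------+--------
ACC-102 | 4520.76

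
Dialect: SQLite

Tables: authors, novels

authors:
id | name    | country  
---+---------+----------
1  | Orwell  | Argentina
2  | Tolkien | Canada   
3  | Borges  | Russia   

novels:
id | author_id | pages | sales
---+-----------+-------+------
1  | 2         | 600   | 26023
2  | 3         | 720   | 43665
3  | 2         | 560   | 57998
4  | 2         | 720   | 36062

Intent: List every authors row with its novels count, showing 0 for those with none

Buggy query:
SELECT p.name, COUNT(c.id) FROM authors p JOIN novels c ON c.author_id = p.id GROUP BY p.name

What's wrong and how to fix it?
Bug: An inner join excludes parents with zero children

Fix: Switch to LEFT JOIN to retain unmatched parent rows

Corrected query:
SELECT p.name, COUNT(c.id) FROM authors p LEFT JOIN novels c ON c.author_id = p.id GROUP BY p.name

Result:
name    | COUNT(c.id)
--------+------------
Borges  | 1          
Orwell  | 0          
Tolkien | 3          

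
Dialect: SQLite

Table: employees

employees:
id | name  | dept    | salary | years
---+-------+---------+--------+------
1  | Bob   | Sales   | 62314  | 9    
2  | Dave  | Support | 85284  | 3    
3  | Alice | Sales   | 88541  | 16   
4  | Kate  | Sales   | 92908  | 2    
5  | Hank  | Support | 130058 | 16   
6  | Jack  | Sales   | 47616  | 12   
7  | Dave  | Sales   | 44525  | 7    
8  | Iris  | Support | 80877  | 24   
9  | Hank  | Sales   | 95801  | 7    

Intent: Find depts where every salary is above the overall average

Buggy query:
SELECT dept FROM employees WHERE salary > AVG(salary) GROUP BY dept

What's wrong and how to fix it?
Bug: WHERE evaluates per row before aggregation, so AVG() is unavailable

Fix: Compute the overall average in a scalar subquery and compare each group's MIN against it in HAVING

Corrected query:
SELECT dept FROM employees GROUP BY dept HAVING MIN(salary) > (SELECT AVG(salary) FROM employees)

Result:
(no rows)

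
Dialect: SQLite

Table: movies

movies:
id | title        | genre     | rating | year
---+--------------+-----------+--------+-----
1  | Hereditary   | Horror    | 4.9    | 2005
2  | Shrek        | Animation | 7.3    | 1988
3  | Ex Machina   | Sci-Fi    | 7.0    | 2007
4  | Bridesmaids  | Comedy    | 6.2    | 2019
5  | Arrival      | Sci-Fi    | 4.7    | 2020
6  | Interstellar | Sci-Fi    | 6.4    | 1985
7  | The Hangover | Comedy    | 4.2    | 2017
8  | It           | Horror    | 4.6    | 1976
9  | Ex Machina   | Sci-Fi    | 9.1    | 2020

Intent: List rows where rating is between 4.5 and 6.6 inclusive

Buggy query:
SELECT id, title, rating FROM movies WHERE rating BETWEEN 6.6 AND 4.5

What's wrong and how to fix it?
Bug: BETWEEN expects the lower bound first; with 6.6 AND 4.5 the range is empty

Fix: Write BETWEEN 4.5 AND 6.6

Corrected query:
SELECT id, title, rating FROM movies WHERE rating BETWEEN 4.5 AND 6.6

Result:
id | title        | rating
---+--------------+-------
1  | Hereditary   | 4.9   
4  | Bridesmaids  | 6.2   
5  | Arrival      | 4.7   
6  | Interstellar | 6.4   
8  | It           | 4.6   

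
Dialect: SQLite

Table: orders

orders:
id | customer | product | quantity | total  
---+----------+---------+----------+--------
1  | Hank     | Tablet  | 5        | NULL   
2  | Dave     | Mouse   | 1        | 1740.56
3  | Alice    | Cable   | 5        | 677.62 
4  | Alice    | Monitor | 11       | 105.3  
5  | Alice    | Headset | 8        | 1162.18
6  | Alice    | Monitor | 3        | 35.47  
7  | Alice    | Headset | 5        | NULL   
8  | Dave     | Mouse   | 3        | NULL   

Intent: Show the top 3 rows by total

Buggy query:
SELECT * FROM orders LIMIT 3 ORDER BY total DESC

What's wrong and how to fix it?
Bug: ORDER BY cannot follow LIMIT; LIMIT is the final clause

Fix: Swap the clauses: ORDER BY first, then LIMIT

Corrected query:
SELECT * FROM orders ORDER BY total DESC LIMIT 3

Result:
id | customer | product | quantity | total  
---+----------+---------+----------+--------
2  | Dave     | Mouse   | 1        | 1740.56
5  | Alice    | Headset | 8        | 1162.18
3  | Alice    | Cable   | 5        | 677.62 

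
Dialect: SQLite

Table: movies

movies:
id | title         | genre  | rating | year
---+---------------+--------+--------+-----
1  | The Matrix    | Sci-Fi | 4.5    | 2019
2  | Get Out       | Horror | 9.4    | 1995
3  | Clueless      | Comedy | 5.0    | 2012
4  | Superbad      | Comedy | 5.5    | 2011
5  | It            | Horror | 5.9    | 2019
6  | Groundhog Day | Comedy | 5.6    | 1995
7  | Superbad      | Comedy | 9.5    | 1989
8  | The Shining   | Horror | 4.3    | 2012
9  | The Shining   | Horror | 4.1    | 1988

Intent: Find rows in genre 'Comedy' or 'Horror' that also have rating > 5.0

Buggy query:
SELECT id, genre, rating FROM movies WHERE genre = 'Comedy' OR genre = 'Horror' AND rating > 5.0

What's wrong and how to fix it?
Bug: AND binds tighter than OR, so this parses as genre = 'Comedy' OR (genre = 'Horror' AND rating > 5.0)

Fix: Add parentheses around the OR so the AND applies to both alternatives

Corrected query:
SELECT id, genre, rating FROM movies WHERE (genre = 'Comedy' OR genre = 'Horror') AND rating > 5.0

Result:
id | genre  | rating
---+--------+-------
2  | Horror | 9.4   
4  | Comedy | 5.5   
5  | Horror | 5.9   
6  | Comedy | 5.6   
7  | Comedy | 9.5   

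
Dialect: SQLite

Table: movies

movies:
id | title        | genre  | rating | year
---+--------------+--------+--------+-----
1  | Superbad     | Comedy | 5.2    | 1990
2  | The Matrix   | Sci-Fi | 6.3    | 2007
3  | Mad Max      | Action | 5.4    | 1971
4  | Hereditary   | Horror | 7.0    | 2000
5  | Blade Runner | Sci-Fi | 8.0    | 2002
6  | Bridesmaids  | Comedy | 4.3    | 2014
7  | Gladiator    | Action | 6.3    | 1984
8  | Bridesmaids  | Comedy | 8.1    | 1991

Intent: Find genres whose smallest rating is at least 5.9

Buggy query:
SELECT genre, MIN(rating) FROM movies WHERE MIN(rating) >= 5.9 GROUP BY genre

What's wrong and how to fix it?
Bug: MIN() in WHERE is a misuse of aggregate

Fix: Replace WHERE with HAVING after the GROUP BY

Corrected query:
SELECT genre, MIN(rating) FROM movies GROUP BY genre HAVING MIN(rating) >= 5.9

Result:
genre  | MIN(rating)
-------+------------
Horror | 7          
Sci-Fi | 6.3        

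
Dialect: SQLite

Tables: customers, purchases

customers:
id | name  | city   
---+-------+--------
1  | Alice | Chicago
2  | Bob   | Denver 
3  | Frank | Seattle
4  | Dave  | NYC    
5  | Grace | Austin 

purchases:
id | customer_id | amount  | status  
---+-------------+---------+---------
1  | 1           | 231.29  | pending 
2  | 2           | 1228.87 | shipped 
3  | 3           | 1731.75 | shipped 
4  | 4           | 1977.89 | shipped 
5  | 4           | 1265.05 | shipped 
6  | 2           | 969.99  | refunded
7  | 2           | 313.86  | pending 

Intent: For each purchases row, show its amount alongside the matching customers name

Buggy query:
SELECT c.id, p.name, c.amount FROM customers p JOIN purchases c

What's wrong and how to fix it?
Bug: JOIN with no ON clause produces a cartesian product; every purchases row pairs with every customers row

Fix: Add ON c.customer_id = p.id to the JOIN

Corrected query:
SELECT c.id, p.name, c.amount FROM customers p JOIN purchases c ON c.customer_id = p.id

Result:
id | name  | amount 
---+-------+--------
1  | Alice | 231.29 
2  | Bob   | 1228.87
3  | Frank | 1731.75
4  | Dave  | 1977.89
5  | Dave  | 1265.05
6  | Bob   | 969.99 
7  | Bob   | 313.86 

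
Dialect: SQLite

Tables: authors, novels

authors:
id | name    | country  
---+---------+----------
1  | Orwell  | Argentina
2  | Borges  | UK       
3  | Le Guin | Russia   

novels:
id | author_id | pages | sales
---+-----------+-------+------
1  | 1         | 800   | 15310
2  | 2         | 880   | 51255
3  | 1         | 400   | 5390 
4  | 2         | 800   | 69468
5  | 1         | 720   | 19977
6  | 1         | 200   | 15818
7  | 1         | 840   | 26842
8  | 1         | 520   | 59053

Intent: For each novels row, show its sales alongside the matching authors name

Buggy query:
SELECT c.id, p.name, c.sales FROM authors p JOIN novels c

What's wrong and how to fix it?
Bug: Missing join condition: each novels row is matched to all authors rows instead of just its own

Fix: Add ON c.author_id = p.id to the JOIN

Corrected query:
SELECT c.id, p.name, c.sales FROM authors p JOIN novels c ON c.author_id = p.id

Result:
id | name   | sales
---+--------+------
1  | Orwell | 15310
2  | Borges | 51255
3  | Orwell | 5390 
4  | Borges | 69468
5  | Orwell | 19977
6  | Orwell | 15818
7  | Orwell | 26842
8  | Orwell | 59053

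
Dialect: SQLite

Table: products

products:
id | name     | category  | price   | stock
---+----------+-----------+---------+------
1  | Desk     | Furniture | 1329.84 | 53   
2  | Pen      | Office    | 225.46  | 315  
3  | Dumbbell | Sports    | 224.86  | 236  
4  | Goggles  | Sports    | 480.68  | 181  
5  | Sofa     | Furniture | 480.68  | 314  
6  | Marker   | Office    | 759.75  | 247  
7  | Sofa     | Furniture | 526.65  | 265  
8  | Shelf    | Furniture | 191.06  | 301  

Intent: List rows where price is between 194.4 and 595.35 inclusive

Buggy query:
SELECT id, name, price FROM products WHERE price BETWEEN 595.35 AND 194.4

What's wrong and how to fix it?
Bug: BETWEEN expects the lower bound first; with 595.35 AND 194.4 the range is empty

Fix: Swap the bounds so the smaller value comes first

Corrected query:
SELECT id, name, price FROM products WHERE price BETWEEN 194.4 AND 595.35

Result:
id | name     | price 
---+----------+-------
2  | Pen      | 225.46
3  | Dumbbell | 224.86
4  | Goggles  | 480.68
5  | Sofa     | 480.68
7  | Sofa     | 526.65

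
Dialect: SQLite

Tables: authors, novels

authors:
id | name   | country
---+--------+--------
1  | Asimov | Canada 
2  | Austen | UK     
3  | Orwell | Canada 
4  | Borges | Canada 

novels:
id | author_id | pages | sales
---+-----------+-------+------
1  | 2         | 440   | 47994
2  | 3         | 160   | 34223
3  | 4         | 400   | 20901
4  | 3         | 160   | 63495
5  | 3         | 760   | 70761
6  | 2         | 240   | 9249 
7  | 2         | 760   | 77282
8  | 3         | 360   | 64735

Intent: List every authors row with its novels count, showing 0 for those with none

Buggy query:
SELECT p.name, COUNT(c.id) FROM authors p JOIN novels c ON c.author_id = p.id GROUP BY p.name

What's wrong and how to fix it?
Bug: An inner join excludes parents with zero children

Fix: Switch to LEFT JOIN to retain unmatched parent rows

Corrected query:
SELECT p.name, COUNT(c.id) FROM authors p LEFT JOIN novels c ON c.author_id = p.id GROUP BY p.name

Result:
name   | COUNT(c.id)
-------+------------
Asimov | 0          
Austen | 3          
Borges | 1          
Orwell | 4          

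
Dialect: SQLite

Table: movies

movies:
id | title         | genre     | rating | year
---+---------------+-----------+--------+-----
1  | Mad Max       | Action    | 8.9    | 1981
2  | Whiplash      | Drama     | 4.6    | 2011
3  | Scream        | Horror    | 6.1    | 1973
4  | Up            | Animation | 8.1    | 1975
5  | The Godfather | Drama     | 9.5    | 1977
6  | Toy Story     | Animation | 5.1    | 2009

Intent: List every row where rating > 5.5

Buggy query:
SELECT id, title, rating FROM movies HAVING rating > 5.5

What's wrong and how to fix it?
Bug: HAVING filters the output of aggregation, but this query has no GROUP BY and no aggregate functions, so SQLite rejects it (HAVING clause on a non-aggregate query); the condition here is per row

Fix: Use WHERE for row-level filtering

Corrected query:
SELECT id, title, rating FROM movies WHERE rating > 5.5

Result:
id | title         | rating
---+---------------+-------
1  | Mad Max       | 8.9   
3  | Scream        | 6.1   
4  | Up            | 8.1   
5  | The Godfather | 9.5   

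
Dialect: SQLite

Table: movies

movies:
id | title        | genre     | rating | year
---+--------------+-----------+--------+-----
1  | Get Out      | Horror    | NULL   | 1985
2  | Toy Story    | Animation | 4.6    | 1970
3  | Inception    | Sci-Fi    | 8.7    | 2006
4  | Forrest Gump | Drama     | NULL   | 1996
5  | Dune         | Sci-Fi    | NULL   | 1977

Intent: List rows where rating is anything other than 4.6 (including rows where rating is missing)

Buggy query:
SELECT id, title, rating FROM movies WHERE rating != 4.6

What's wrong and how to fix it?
Bug: 'rating != 4.6' is unknown when rating is NULL, so NULL rows are silently excluded

Fix: Handle NULL separately with IS NULL alongside the inequality

Corrected query:
SELECT id, title, rating FROM movies WHERE rating != 4.6 OR rating IS NULL

Result:
id | title        | rating
---+--------------+-------
1  | Get Out      | NULL  
3  | Inception    | 8.7   
4  | Forrest Gump | NULL  
5  | Dune         | NULL  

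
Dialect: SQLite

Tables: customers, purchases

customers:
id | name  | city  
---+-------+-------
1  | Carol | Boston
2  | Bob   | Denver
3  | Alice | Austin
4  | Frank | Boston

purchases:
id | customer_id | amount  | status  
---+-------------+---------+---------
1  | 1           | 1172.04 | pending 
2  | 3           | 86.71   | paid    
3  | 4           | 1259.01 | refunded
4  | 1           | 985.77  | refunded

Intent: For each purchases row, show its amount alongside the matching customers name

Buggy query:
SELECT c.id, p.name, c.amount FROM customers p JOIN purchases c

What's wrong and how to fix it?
Bug: JOIN with no ON clause produces a cartesian product; every purchases row pairs with every customers row

Fix: Specify the join condition linking the foreign key to the parent id

Corrected query:
SELECT c.id, p.name, c.amount FROM customers p JOIN purchases c ON c.customer_id = p.id

Result:
id | name  | amount 
---+-------+--------
1  | Carol | 1172.04
2  | Alice | 86.71  
3  | Frank | 1259.01
4  | Carol | 985.77 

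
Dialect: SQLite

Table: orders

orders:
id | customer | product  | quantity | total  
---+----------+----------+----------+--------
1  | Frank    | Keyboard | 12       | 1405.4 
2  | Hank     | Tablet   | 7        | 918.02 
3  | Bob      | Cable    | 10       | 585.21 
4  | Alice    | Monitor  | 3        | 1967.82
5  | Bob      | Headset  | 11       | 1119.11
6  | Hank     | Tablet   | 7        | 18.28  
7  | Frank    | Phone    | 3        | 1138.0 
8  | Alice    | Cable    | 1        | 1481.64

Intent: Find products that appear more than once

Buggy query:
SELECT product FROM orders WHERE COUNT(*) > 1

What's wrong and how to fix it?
Bug: COUNT(*) is an aggregate and cannot be used in WHERE

Fix: GROUP BY product, then filter groups with HAVING COUNT(*) > 1

Corrected query:
SELECT product FROM orders GROUP BY product HAVING COUNT(*) > 1

Result:
product
-------
Cable  
Tablet 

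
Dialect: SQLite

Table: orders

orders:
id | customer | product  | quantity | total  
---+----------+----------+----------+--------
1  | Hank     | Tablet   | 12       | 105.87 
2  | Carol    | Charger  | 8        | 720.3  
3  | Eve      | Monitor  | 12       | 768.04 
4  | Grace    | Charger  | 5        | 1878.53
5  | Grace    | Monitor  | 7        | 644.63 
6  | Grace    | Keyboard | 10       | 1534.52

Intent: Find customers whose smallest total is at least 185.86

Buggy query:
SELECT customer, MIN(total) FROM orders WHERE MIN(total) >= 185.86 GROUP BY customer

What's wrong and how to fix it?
Bug: MIN() in WHERE is a misuse of aggregate

Fix: Use HAVING for the per-group MIN condition

Corrected query:
SELECT customer, MIN(total) FROM orders GROUP BY customer HAVING MIN(total) >= 185.86

Result:
customer | MIN(total)
---------+-----------
Carol    | 720.3     
Eve      | 768.04    
Grace    | 644.63    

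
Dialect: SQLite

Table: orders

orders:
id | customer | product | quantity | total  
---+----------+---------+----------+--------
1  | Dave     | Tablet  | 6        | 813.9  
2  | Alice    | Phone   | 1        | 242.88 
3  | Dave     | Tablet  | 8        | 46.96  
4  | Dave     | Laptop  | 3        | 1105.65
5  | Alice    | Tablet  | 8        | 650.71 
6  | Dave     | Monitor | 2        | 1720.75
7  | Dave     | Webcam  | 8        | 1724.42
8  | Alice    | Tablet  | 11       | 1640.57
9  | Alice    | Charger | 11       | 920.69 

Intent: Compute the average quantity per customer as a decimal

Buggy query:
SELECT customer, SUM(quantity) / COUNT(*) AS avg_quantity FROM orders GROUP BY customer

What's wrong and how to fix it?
Bug: SUM(quantity) and COUNT(*) are both integers; the division truncates the fractional part

Fix: Multiply by 1.0 (or CAST to REAL) to force floating-point division

Corrected query:
SELECT customer, SUM(quantity) * 1.0 / COUNT(*) AS avg_quantity FROM orders GROUP BY customer

Result:
customer | avg_quantity
---------+-------------
Alice    | 7.75        
Dave     | 5.4         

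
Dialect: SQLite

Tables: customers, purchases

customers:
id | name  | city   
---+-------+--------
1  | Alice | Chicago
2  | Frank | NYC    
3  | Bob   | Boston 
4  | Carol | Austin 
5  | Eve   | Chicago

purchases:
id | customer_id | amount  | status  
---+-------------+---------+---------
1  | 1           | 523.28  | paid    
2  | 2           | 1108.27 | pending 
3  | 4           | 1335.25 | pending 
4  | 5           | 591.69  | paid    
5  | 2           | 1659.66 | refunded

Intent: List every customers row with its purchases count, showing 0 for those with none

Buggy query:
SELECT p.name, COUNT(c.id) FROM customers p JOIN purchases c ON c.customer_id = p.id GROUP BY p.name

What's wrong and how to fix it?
Bug: INNER JOIN drops customers rows that have no matching purchases rows

Fix: Switch to LEFT JOIN to retain unmatched parent rows

Corrected query:
SELECT p.name, COUNT(c.id) FROM customers p LEFT JOIN purchases c ON c.customer_id = p.id GROUP BY p.name

Result:
name  | COUNT(c.id)
------+------------
Alice | 1          
Bob   | 0          
Carol | 1          
Eve   | 1          
Frank | 2          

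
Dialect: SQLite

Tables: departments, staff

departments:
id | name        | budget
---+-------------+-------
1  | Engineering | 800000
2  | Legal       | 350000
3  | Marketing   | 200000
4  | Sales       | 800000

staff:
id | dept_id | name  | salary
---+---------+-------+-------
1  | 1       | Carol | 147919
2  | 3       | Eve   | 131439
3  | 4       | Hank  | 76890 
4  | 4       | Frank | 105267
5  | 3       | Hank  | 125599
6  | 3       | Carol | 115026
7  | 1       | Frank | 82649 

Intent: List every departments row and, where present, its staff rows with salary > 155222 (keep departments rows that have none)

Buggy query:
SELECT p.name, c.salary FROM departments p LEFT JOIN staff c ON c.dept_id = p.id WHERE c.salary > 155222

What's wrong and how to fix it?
Bug: A WHERE condition on the right-hand table after LEFT JOIN drops unmatched parents

Fix: Move the right-table condition into the ON clause so unmatched parents are kept

Corrected query:
SELECT p.name, c.salary FROM departments p LEFT JOIN staff c ON c.dept_id = p.id AND c.salary > 155222

Result:
name        | salary
------------+-------
Engineering | NULL  
Legal       | NULL  
Marketing   | NULL  
Sales       | NULL  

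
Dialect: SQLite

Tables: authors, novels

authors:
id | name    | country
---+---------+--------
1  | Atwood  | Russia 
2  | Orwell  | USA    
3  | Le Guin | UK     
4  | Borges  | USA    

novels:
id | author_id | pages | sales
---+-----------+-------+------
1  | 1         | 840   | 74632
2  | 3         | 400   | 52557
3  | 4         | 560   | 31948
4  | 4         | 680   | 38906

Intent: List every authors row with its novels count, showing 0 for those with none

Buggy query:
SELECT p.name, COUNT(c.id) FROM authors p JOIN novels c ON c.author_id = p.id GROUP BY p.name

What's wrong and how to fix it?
Bug: INNER JOIN drops authors rows that have no matching novels rows

Fix: Switch to LEFT JOIN to retain unmatched parent rows

Corrected query:
SELECT p.name, COUNT(c.id) FROM authors p LEFT JOIN novels c ON c.author_id = p.id GROUP BY p.name

Result:
name    | COUNT(c.id)
--------+------------
Atwood  | 1          
Borges  | 2          
Le Guin | 1          
Orwell  | 0          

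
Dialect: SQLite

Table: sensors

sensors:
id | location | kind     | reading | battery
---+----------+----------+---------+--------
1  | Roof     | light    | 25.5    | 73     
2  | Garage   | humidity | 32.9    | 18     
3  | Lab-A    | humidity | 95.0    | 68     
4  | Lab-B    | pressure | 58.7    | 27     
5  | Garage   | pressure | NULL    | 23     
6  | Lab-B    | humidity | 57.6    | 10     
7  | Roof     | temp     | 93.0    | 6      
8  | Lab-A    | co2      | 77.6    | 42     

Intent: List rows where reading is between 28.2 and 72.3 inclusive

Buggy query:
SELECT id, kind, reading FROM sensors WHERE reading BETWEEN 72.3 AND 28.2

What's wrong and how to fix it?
Bug: BETWEEN expects the lower bound first; with 72.3 AND 28.2 the range is empty

Fix: Swap the bounds so the smaller value comes first

Corrected query:
SELECT id, kind, reading FROM sensors WHERE reading BETWEEN 28.2 AND 72.3

Result:
id | kind     | reading
---+----------+--------
2  | humidity | 32.9   
4  | pressure | 58.7   
6  | humidity | 57.6   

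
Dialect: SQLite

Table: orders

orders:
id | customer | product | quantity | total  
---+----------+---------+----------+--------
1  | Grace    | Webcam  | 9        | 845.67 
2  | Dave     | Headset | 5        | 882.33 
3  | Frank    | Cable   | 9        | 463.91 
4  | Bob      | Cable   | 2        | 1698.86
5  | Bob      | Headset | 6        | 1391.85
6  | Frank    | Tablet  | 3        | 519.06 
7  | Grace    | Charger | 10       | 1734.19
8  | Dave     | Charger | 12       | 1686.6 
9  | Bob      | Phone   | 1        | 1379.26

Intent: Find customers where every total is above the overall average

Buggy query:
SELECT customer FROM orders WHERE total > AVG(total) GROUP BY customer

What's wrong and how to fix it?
Bug: WHERE evaluates per row before aggregation, so AVG() is unavailable

Fix: Use a subquery for AVG and a HAVING MIN(...) filter so the condition holds for every row in the group

Corrected query:
SELECT customer FROM orders GROUP BY customer HAVING MIN(total) > (SELECT AVG(total) FROM orders)

Result:
customer
--------
Bob     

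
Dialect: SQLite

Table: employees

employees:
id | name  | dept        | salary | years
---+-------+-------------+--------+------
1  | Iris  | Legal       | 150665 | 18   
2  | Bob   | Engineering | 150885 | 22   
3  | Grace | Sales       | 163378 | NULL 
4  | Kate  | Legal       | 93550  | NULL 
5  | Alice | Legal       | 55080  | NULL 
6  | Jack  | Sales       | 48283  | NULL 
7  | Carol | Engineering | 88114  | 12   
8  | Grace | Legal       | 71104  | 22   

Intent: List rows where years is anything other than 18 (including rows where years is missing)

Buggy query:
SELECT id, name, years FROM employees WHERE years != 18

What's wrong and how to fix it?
Bug: Inequality against NULL is unknown, not true; rows with NULL are dropped

Fix: Handle NULL separately with IS NULL alongside the inequality

Corrected query:
SELECT id, name, years FROM employees WHERE years != 18 OR years IS NULL

Result:
id | name  | years
---+-------+------
2  | Bob   | 22   
3  | Grace | NULL 
4  | Kate  | NULL 
5  | Alice | NULL 
6  | Jack  | NULL 
7  | Carol | 12   
8  | Grace | 22   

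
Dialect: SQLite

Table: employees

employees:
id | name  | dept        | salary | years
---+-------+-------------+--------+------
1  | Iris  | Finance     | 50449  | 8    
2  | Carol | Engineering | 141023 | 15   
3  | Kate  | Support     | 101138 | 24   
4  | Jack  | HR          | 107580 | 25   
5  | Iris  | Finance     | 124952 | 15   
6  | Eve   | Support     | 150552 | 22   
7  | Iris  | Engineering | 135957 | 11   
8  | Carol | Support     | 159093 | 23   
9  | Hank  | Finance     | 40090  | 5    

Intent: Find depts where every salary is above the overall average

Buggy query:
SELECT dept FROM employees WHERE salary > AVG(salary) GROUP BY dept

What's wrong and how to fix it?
Bug: WHERE evaluates per row before aggregation, so AVG() is unavailable

Fix: Compute the overall average in a scalar subquery and compare each group's MIN against it in HAVING

Corrected query:
SELECT dept FROM employees GROUP BY dept HAVING MIN(salary) > (SELECT AVG(salary) FROM employees)

Result:
dept       
-----------
Engineering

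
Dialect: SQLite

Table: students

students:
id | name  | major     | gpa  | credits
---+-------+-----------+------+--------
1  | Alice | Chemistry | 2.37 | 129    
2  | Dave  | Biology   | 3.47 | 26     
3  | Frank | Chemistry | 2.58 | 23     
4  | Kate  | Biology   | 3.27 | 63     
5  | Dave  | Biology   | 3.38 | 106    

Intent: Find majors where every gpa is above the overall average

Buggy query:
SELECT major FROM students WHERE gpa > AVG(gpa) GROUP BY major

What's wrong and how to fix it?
Bug: AVG() is an aggregate; it can't sit directly in WHERE

Fix: Use a subquery for AVG and a HAVING MIN(...) filter so the condition holds for every row in the group

Corrected query:
SELECT major FROM students GROUP BY major HAVING MIN(gpa) > (SELECT AVG(gpa) FROM students)

Result:
major  
-------
Biology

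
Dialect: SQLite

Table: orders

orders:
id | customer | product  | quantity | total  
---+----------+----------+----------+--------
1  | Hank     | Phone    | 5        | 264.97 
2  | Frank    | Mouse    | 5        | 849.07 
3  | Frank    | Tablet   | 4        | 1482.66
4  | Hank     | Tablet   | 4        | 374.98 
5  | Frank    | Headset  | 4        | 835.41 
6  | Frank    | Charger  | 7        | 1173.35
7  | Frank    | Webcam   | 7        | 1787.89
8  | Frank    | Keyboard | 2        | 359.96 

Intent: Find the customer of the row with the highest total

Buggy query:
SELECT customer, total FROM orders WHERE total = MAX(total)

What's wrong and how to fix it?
Bug: WHERE is evaluated per row; an aggregate over the whole table isn't defined there

Fix: Use a subquery: WHERE total = (SELECT MAX(total) FROM orders)

Corrected query:
SELECT customer, total FROM orders WHERE total = (SELECT MAX(total) FROM orders)

Result:
customer | total  
---------+--------
Frank    | 1787.89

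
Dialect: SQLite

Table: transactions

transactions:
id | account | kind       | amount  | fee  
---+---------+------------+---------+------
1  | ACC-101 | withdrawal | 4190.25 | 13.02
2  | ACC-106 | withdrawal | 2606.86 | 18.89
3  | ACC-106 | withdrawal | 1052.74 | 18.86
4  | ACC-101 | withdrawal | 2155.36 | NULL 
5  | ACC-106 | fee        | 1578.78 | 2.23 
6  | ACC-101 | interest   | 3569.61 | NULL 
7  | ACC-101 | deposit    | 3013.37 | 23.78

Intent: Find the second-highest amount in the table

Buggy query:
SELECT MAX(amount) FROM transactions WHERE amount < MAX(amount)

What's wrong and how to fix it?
Bug: MAX(amount) on the right of the comparison is an aggregate-in-WHERE error

Fix: Compute the overall MAX in a subquery, then take MAX of rows below it

Corrected query:
SELECT MAX(amount) FROM transactions WHERE amount < (SELECT MAX(amount) FROM transactions)

Result:
MAX(amount)
-----------
3569.61    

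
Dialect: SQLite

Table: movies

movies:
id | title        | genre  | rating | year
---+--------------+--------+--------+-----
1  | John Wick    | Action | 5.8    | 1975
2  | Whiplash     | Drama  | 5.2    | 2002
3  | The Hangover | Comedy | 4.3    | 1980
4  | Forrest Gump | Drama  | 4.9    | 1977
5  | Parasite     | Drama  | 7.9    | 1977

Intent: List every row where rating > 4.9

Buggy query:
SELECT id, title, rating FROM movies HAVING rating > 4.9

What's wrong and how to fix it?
Bug: HAVING filters the output of aggregation, but this query has no GROUP BY and no aggregate functions, so SQLite rejects it (HAVING clause on a non-aggregate query); the condition here is per row

Fix: Replace HAVING with WHERE since the condition applies to individual rows

Corrected query:
SELECT id, title, rating FROM movies WHERE rating > 4.9

Result:
id | title     | rating
---+-----------+-------
1  | John Wick | 5.8   
2  | Whiplash  | 5.2   
5  | Parasite  | 7.9   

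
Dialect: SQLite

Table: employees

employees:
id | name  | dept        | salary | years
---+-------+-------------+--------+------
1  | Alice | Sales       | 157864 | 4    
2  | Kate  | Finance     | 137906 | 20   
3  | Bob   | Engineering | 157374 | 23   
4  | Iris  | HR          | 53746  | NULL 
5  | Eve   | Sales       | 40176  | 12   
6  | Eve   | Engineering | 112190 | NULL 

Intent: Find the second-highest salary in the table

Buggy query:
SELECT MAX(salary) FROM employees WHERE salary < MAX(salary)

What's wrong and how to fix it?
Bug: MAX(salary) on the right of the comparison is an aggregate-in-WHERE error

Fix: Put the inner MAX in a scalar subquery

Corrected query:
SELECT MAX(salary) FROM employees WHERE salary < (SELECT MAX(salary) FROM employees)

Result:
MAX(salary)
-----------
157374     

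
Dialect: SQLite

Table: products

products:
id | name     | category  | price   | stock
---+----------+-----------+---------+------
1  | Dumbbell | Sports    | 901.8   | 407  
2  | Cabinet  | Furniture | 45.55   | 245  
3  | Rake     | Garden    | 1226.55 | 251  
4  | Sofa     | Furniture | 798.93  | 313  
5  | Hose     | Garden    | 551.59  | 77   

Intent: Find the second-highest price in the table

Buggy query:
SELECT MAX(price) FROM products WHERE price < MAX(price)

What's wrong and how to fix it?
Bug: MAX(price) on the right of the comparison is an aggregate-in-WHERE error

Fix: Put the inner MAX in a scalar subquery

Corrected query:
SELECT MAX(price) FROM products WHERE price < (SELECT MAX(price) FROM products)

Result:
MAX(price)
----------
901.8     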